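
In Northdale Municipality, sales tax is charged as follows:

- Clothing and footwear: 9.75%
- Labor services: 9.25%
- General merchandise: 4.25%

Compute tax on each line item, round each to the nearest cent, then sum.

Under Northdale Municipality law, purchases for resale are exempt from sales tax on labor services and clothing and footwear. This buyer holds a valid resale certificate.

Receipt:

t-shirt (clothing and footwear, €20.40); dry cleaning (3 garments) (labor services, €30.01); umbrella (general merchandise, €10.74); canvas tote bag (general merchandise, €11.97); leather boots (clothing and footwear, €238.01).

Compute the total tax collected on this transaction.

€0.97

T-shirt €20.40: clothing and footwear, buyer-exempt → 0% → €0.00
Dry cleaning (3 garments) €30.01: labor services, buyer-exempt → 0% → €0.00
Umbrella €10.74: general merchandise → 4.25% → €0.46
Canvas tote bag €11.97: general merchandise → 4.25% → €0.51
Leather boots €238.01: clothing and footwear, buyer-exempt → 0% → €0.00
Total tax = €0.46 + €0.51 = €0.97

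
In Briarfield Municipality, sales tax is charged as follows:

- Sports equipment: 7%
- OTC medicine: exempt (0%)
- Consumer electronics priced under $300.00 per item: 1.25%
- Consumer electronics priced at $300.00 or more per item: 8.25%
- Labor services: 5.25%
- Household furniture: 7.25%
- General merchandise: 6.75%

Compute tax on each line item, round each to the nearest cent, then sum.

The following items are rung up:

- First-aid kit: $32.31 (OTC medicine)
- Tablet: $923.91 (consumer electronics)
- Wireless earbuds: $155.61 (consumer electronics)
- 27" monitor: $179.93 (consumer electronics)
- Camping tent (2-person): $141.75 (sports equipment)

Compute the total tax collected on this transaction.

$90.34

First-aid kit $32.31: OTC medicine → 0% → $0.00
Tablet $923.91: consumer electronics, $300.00 or more → 8.25% → $76.22
Wireless earbuds $155.61: consumer electronics, under $300.00 → 1.25% → $1.95
27" monitor $179.93: consumer electronics, under $300.00 → 1.25% → $2.25
Camping tent (2-person) $141.75: sports equipment → 7% → $9.92
Total tax = $76.22 + $1.95 + $2.25 + $9.92 = $90.34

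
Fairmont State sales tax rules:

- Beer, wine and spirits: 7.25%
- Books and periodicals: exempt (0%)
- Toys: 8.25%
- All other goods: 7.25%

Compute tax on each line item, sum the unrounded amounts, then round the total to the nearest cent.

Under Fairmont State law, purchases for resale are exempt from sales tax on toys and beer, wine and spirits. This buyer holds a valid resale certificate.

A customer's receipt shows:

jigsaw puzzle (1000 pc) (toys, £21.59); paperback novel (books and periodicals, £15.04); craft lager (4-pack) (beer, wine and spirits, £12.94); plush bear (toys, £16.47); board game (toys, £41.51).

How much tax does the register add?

£0.00

Jigsaw puzzle (1000 pc) £21.59: toys, buyer-exempt → 0% → £0.00
Paperback novel £15.04: books and periodicals → 0% → £0.00
Craft lager (4-pack) £12.94: beer, wine and spirits, buyer-exempt → 0% → £0.00
Plush bear £16.47: toys, buyer-exempt → 0% → £0.00
Board game £41.51: toys, buyer-exempt → 0% → £0.00
Unrounded tax sum = £0.00 → £0.00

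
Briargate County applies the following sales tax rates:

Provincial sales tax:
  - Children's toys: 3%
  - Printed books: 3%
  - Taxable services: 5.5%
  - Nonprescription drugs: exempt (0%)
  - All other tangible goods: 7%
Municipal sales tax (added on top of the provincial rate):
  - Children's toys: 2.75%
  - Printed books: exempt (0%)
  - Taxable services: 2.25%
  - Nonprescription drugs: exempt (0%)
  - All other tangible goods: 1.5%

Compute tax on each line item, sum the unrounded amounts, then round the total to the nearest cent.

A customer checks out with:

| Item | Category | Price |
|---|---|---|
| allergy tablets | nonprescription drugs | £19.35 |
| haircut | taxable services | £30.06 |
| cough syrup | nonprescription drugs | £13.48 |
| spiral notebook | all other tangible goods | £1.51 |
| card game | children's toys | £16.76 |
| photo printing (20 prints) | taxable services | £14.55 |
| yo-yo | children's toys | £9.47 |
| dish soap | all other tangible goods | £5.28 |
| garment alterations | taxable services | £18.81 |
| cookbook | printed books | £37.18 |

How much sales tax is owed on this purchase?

£8.12

Allergy tablets £19.35: nonprescription drugs → 0% + 0% municipal = 0% → £0.00
Haircut £30.06: taxable services → 5.5% + 2.25% municipal = 7.75% → £2.32965
Cough syrup £13.48: nonprescription drugs → 0% + 0% municipal = 0% → £0.00
Spiral notebook £1.51: all other tangible goods → 7% + 1.5% municipal = 8.5% → £0.12835
Card game £16.76: children's toys → 3% + 2.75% municipal = 5.75% → £0.9637
Photo printing (20 prints) £14.55: taxable services → 5.5% + 2.25% municipal = 7.75% → £1.127625
Yo-yo £9.47: children's toys → 3% + 2.75% municipal = 5.75% → £0.544525
Dish soap £5.28: all other tangible goods → 7% + 1.5% municipal = 8.5% → £0.4488
Garment alterations £18.81: taxable services → 5.5% + 2.25% municipal = 7.75% → £1.457775
Cookbook £37.18: printed books → 3% + 0% municipal = 3% → £1.1154
Unrounded tax sum = £8.115825 → £8.12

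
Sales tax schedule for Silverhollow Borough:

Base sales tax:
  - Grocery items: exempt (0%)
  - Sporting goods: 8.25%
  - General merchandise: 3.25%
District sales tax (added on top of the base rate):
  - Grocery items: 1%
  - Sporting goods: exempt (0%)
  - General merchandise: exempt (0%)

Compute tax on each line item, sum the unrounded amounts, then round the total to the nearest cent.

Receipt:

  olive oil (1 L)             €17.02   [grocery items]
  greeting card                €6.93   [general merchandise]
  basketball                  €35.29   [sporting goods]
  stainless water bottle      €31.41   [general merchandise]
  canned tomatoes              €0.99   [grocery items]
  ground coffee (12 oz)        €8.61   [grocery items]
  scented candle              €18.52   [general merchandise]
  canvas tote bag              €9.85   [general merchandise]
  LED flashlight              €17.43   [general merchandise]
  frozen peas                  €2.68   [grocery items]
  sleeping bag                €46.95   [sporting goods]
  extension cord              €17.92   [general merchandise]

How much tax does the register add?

€10.39

Olive oil (1 L) €17.02: grocery items → 0% + 1% district = 1% → €0.1702
Greeting card €6.93: general merchandise → 3.25% + 0% district = 3.25% → €0.225225
Basketball €35.29: sporting goods → 8.25% + 0% district = 8.25% → €2.911425
Stainless water bottle €31.41: general merchandise → 3.25% + 0% district = 3.25% → €1.020825
Canned tomatoes €0.99: grocery items → 0% + 1% district = 1% → €0.0099
Ground coffee (12 oz) €8.61: grocery items → 0% + 1% district = 1% → €0.0861
Scented candle €18.52: general merchandise → 3.25% + 0% district = 3.25% → €0.6019
Canvas tote bag €9.85: general merchandise → 3.25% + 0% district = 3.25% → €0.320125
LED flashlight €17.43: general merchandise → 3.25% + 0% district = 3.25% → €0.566475
Frozen peas €2.68: grocery items → 0% + 1% district = 1% → €0.0268
Sleeping bag €46.95: sporting goods → 8.25% + 0% district = 8.25% → €3.873375
Extension cord €17.92: general merchandise → 3.25% + 0% district = 3.25% → €0.5824
Unrounded tax sum = €10.39475 → €10.39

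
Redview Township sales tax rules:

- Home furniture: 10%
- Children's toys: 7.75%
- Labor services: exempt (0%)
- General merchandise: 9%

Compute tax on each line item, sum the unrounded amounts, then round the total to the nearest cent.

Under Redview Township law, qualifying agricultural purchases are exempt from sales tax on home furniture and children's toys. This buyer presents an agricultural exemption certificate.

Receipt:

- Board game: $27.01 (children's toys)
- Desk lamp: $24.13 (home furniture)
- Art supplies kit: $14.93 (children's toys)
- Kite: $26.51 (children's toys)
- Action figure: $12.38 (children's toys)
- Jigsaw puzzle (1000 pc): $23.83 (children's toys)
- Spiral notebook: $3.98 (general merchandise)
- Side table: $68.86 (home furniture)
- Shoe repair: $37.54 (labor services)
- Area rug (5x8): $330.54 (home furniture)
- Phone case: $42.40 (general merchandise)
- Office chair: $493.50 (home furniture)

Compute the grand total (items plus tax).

$1109.78

Board game $27.01: children's toys, buyer-exempt → 0% → $0.00
Desk lamp $24.13: home furniture, buyer-exempt → 0% → $0.00
Art supplies kit $14.93: children's toys, buyer-exempt → 0% → $0.00
Kite $26.51: children's toys, buyer-exempt → 0% → $0.00
Action figure $12.38: children's toys, buyer-exempt → 0% → $0.00
Jigsaw puzzle (1000 pc) $23.83: children's toys, buyer-exempt → 0% → $0.00
Spiral notebook $3.98: general merchandise → 9% → $0.3582
Side table $68.86: home furniture, buyer-exempt → 0% → $0.00
Shoe repair $37.54: labor services → 0% → $0.00
Area rug (5x8) $330.54: home furniture, buyer-exempt → 0% → $0.00
Phone case $42.40: general merchandise → 9% → $3.816
Office chair $493.50: home furniture, buyer-exempt → 0% → $0.00
Subtotal = $1105.61; unrounded tax = $4.1742 → $4.17; total due = $1109.78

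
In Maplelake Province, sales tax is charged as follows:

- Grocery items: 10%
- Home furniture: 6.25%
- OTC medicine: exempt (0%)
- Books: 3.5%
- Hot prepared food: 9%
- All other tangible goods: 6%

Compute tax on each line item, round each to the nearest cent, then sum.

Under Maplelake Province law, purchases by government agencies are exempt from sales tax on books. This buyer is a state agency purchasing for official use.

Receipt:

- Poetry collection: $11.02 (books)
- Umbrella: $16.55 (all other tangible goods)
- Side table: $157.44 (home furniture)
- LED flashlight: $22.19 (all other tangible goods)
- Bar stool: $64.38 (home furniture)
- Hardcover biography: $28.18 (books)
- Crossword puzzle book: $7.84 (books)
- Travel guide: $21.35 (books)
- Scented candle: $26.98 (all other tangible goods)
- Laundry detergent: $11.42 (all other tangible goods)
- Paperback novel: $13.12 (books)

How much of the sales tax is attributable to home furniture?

$13.86

Side table $157.44: home furniture → 6.25% → $9.84
Bar stool $64.38: home furniture → 6.25% → $4.02
Tax on home furniture = $9.84 + $4.02 = $13.86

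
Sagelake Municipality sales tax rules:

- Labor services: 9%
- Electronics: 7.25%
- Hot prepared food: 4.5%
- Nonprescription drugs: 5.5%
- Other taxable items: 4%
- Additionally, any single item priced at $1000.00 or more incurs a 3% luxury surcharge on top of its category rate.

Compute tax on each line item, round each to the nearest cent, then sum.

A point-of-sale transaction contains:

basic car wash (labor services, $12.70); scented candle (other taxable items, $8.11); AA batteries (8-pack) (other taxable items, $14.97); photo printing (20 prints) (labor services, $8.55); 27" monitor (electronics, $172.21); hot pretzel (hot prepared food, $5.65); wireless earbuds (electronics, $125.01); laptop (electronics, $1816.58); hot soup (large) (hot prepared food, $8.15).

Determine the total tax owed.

Basic car wash $12.70: labor services → 9% → $1.14
Scented candle $8.11: other taxable items → 4% → $0.32
AA batteries (8-pack) $14.97: other taxable items → 4% → $0.60
Photo printing (20 prints) $8.55: labor services → 9% → $0.77
27" monitor $172.21: electronics → 7.25% → $12.49
Hot pretzel $5.65: hot prepared food → 4.5% → $0.25
Wireless earbuds $125.01: electronics → 7.25% → $9.06
Laptop $1816.58: electronics → 7.25% + 3% surcharge = 10.25% → $186.20
Hot soup (large) $8.15: hot prepared food → 4.5% → $0.37
Total tax = $1.14 + $0.32 + $0.60 + $0.77 + $12.49 + $0.25 + $9.06 + $186.20 + $0.37 = $211.20

$211.20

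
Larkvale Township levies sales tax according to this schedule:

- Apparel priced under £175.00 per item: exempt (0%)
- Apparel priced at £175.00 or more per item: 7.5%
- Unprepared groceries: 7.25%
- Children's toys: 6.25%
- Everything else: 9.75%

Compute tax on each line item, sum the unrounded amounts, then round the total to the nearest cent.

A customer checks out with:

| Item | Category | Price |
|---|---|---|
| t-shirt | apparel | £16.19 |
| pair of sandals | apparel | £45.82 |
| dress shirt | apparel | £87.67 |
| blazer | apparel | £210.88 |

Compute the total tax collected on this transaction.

T-shirt £16.19: apparel, under £175.00 → 0% → £0.00
Pair of sandals £45.82: apparel, under £175.00 → 0% → £0.00
Dress shirt £87.67: apparel, under £175.00 → 0% → £0.00
Blazer £210.88: apparel, £175.00 or more → 7.5% → £15.816
Unrounded tax sum = £15.816 → £15.82

£15.82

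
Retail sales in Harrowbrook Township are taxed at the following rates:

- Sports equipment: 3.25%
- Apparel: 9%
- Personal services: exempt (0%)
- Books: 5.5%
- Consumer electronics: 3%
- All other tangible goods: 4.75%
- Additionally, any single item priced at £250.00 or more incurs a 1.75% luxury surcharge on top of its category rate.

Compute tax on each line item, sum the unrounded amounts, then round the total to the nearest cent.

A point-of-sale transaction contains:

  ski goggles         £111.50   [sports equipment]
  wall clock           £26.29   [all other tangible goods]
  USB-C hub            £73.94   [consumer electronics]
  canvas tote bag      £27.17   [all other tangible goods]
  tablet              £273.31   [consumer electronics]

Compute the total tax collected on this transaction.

£21.36

Ski goggles £111.50: sports equipment → 3.25% → £3.62375
Wall clock £26.29: all other tangible goods → 4.75% → £1.248775
USB-C hub £73.94: consumer electronics → 3% → £2.2182
Canvas tote bag £27.17: all other tangible goods → 4.75% → £1.290575
Tablet £273.31: consumer electronics → 3% + 1.75% surcharge = 4.75% → £12.982225
Unrounded tax sum = £21.363525 → £21.36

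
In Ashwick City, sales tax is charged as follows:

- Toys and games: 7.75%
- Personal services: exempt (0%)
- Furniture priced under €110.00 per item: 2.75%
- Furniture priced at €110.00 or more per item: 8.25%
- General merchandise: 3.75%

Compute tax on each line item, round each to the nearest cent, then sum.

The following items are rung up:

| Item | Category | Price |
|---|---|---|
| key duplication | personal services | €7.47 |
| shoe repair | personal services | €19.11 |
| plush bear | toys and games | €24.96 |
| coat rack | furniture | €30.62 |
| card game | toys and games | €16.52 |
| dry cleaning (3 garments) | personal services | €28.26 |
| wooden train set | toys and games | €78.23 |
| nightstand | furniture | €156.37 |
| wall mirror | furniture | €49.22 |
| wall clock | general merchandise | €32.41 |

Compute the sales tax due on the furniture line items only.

€15.09

Coat rack €30.62: furniture, under €110.00 → 2.75% → €0.84
Nightstand €156.37: furniture, €110.00 or more → 8.25% → €12.90
Wall mirror €49.22: furniture, under €110.00 → 2.75% → €1.35
Tax on furniture = €0.84 + €12.90 + €1.35 = €15.09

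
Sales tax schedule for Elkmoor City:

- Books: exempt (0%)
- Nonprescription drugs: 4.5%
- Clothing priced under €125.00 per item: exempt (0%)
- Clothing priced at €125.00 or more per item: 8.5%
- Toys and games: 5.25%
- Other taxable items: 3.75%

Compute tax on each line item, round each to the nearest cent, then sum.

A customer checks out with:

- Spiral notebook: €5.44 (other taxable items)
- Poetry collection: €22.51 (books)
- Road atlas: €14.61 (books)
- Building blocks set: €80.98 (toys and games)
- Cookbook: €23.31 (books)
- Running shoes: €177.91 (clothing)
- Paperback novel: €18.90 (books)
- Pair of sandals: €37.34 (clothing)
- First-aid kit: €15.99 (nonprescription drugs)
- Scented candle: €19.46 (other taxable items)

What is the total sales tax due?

€21.02

Spiral notebook €5.44: other taxable items → 3.75% → €0.20
Poetry collection €22.51: books → 0% → €0.00
Road atlas €14.61: books → 0% → €0.00
Building blocks set €80.98: toys and games → 5.25% → €4.25
Cookbook €23.31: books → 0% → €0.00
Running shoes €177.91: clothing, €125.00 or more → 8.5% → €15.12
Paperback novel €18.90: books → 0% → €0.00
Pair of sandals €37.34: clothing, under €125.00 → 0% → €0.00
First-aid kit €15.99: nonprescription drugs → 4.5% → €0.72
Scented candle €19.46: other taxable items → 3.75% → €0.73
Total tax = €0.20 + €4.25 + €15.12 + €0.72 + €0.73 = €21.02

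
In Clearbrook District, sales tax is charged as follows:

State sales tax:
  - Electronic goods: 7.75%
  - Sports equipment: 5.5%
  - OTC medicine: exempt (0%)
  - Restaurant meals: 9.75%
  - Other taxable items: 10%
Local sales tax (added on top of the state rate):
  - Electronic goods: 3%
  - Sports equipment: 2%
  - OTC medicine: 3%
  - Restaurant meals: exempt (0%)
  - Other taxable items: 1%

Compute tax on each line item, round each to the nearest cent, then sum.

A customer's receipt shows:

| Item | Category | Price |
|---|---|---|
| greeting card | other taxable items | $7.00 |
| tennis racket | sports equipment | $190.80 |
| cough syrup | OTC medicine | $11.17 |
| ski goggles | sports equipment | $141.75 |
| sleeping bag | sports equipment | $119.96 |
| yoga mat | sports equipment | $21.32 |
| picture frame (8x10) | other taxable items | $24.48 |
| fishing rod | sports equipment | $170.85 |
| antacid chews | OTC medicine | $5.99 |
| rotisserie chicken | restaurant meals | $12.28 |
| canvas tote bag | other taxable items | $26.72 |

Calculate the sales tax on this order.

$56.47

Greeting card $7.00: other taxable items → 10% + 1% local = 11% → $0.77
Tennis racket $190.80: sports equipment → 5.5% + 2% local = 7.5% → $14.31
Cough syrup $11.17: OTC medicine → 0% + 3% local = 3% → $0.34
Ski goggles $141.75: sports equipment → 5.5% + 2% local = 7.5% → $10.63
Sleeping bag $119.96: sports equipment → 5.5% + 2% local = 7.5% → $9.00
Yoga mat $21.32: sports equipment → 5.5% + 2% local = 7.5% → $1.60
Picture frame (8x10) $24.48: other taxable items → 10% + 1% local = 11% → $2.69
Fishing rod $170.85: sports equipment → 5.5% + 2% local = 7.5% → $12.81
Antacid chews $5.99: OTC medicine → 0% + 3% local = 3% → $0.18
Rotisserie chicken $12.28: restaurant meals → 9.75% + 0% local = 9.75% → $1.20
Canvas tote bag $26.72: other taxable items → 10% + 1% local = 11% → $2.94
Total tax = $0.77 + $14.31 + $0.34 + $10.63 + $9.00 + $1.60 + $2.69 + $12.81 + $0.18 + $1.20 + $2.94 = $56.47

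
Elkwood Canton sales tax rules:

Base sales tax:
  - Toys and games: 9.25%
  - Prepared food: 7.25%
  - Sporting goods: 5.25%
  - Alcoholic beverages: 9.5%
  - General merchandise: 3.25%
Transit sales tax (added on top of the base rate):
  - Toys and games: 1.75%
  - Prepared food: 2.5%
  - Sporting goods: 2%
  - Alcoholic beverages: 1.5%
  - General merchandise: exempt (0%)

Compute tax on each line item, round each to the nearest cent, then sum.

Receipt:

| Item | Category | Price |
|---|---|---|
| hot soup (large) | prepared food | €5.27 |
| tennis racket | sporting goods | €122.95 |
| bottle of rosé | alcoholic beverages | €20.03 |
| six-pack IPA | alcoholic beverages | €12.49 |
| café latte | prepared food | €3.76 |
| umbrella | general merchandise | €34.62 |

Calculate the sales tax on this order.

€14.49

Hot soup (large) €5.27: prepared food → 7.25% + 2.5% transit = 9.75% → €0.51
Tennis racket €122.95: sporting goods → 5.25% + 2% transit = 7.25% → €8.91
Bottle of rosé €20.03: alcoholic beverages → 9.5% + 1.5% transit = 11% → €2.20
Six-pack IPA €12.49: alcoholic beverages → 9.5% + 1.5% transit = 11% → €1.37
Café latte €3.76: prepared food → 7.25% + 2.5% transit = 9.75% → €0.37
Umbrella €34.62: general merchandise → 3.25% + 0% transit = 3.25% → €1.13
Total tax = €0.51 + €8.91 + €2.20 + €1.37 + €0.37 + €1.13 = €14.49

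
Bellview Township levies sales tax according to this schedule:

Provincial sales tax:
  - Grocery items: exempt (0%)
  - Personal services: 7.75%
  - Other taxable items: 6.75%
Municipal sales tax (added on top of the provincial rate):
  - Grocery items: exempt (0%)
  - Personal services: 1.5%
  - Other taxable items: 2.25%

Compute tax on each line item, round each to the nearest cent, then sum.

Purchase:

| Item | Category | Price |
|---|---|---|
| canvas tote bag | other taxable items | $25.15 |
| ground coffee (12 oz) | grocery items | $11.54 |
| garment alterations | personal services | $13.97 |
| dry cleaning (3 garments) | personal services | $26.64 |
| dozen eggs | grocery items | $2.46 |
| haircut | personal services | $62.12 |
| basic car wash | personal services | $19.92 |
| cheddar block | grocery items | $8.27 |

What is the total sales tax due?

Canvas tote bag $25.15: other taxable items → 6.75% + 2.25% municipal = 9% → $2.26
Ground coffee (12 oz) $11.54: grocery items → 0% + 0% municipal = 0% → $0.00
Garment alterations $13.97: personal services → 7.75% + 1.5% municipal = 9.25% → $1.29
Dry cleaning (3 garments) $26.64: personal services → 7.75% + 1.5% municipal = 9.25% → $2.46
Dozen eggs $2.46: grocery items → 0% + 0% municipal = 0% → $0.00
Haircut $62.12: personal services → 7.75% + 1.5% municipal = 9.25% → $5.75
Basic car wash $19.92: personal services → 7.75% + 1.5% municipal = 9.25% → $1.84
Cheddar block $8.27: grocery items → 0% + 0% municipal = 0% → $0.00
Total tax = $2.26 + $1.29 + $2.46 + $5.75 + $1.84 = $13.60

$13.60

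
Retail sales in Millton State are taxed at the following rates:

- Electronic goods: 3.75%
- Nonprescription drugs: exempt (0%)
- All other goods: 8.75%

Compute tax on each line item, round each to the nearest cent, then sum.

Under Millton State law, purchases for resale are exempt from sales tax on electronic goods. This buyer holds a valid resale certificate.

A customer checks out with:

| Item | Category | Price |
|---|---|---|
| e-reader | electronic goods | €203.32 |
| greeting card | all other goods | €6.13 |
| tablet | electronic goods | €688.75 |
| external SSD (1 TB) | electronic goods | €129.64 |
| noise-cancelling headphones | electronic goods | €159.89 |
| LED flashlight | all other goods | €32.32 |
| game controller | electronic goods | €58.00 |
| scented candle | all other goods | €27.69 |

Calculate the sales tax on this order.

€5.79

E-reader €203.32: electronic goods, buyer-exempt → 0% → €0.00
Greeting card €6.13: all other goods → 8.75% → €0.54
Tablet €688.75: electronic goods, buyer-exempt → 0% → €0.00
External SSD (1 TB) €129.64: electronic goods, buyer-exempt → 0% → €0.00
Noise-cancelling headphones €159.89: electronic goods, buyer-exempt → 0% → €0.00
LED flashlight €32.32: all other goods → 8.75% → €2.83
Game controller €58.00: electronic goods, buyer-exempt → 0% → €0.00
Scented candle €27.69: all other goods → 8.75% → €2.42
Total tax = €0.54 + €2.83 + €2.42 = €5.79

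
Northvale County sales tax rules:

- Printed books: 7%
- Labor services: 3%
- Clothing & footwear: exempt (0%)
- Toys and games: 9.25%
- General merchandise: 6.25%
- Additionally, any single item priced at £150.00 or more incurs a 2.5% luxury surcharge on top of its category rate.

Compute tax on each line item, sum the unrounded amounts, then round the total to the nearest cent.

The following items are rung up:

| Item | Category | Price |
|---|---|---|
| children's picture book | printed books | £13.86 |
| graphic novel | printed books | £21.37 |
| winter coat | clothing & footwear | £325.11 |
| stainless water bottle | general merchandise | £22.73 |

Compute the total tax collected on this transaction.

£12.01

Children's picture book £13.86: printed books → 7% → £0.9702
Graphic novel £21.37: printed books → 7% → £1.4959
Winter coat £325.11: clothing & footwear → 0% + 2.5% surcharge = 2.5% → £8.12775
Stainless water bottle £22.73: general merchandise → 6.25% → £1.420625
Unrounded tax sum = £12.014475 → £12.01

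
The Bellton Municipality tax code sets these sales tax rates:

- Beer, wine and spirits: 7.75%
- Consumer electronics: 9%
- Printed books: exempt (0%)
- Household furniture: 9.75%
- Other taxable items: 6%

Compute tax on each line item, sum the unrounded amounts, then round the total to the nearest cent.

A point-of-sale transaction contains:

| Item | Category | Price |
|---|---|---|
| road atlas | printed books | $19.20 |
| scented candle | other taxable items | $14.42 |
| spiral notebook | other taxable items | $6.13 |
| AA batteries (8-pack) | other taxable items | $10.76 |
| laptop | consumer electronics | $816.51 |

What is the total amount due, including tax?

$942.38

Road atlas $19.20: printed books → 0% → $0.00
Scented candle $14.42: other taxable items → 6% → $0.8652
Spiral notebook $6.13: other taxable items → 6% → $0.3678
AA batteries (8-pack) $10.76: other taxable items → 6% → $0.6456
Laptop $816.51: consumer electronics → 9% → $73.4859
Subtotal = $867.02; unrounded tax = $75.3645 → $75.36; total due = $942.38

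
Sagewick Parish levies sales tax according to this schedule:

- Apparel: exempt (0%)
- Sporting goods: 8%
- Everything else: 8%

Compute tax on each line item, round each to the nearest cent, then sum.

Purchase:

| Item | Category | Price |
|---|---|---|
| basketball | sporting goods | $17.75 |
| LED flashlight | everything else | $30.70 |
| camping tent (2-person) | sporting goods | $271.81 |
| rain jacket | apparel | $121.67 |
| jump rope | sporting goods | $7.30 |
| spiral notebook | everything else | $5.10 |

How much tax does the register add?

Basketball $17.75: sporting goods → 8% → $1.42
LED flashlight $30.70: everything else → 8% → $2.46
Camping tent (2-person) $271.81: sporting goods → 8% → $21.74
Rain jacket $121.67: apparel → 0% → $0.00
Jump rope $7.30: sporting goods → 8% → $0.58
Spiral notebook $5.10: everything else → 8% → $0.41
Total tax = $1.42 + $2.46 + $21.74 + $0.58 + $0.41 = $26.61

$26.61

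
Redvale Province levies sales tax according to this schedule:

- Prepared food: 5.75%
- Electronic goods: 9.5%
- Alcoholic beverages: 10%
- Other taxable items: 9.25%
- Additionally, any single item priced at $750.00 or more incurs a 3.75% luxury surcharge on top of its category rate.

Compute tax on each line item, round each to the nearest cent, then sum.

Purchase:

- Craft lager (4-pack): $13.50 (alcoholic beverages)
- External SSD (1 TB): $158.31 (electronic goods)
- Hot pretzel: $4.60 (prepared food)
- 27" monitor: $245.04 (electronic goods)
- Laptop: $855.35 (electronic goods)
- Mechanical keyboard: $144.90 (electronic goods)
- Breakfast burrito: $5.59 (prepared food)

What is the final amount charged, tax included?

Craft lager (4-pack) $13.50: alcoholic beverages → 10% → $1.35
External SSD (1 TB) $158.31: electronic goods → 9.5% → $15.04
Hot pretzel $4.60: prepared food → 5.75% → $0.26
27" monitor $245.04: electronic goods → 9.5% → $23.28
Laptop $855.35: electronic goods → 9.5% + 3.75% surcharge = 13.25% → $113.33
Mechanical keyboard $144.90: electronic goods → 9.5% → $13.77
Breakfast burrito $5.59: prepared food → 5.75% → $0.32
Subtotal = $1427.29; tax = $167.35; total due = $1594.64

$1594.64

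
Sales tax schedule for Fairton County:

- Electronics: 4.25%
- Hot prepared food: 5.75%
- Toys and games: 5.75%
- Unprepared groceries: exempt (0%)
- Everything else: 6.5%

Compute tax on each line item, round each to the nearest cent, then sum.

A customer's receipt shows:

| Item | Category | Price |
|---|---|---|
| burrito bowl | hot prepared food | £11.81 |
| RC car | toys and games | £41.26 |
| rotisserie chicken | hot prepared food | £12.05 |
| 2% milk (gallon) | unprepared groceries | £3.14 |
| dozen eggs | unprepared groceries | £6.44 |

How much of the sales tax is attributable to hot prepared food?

£1.37

Burrito bowl £11.81: hot prepared food → 5.75% → £0.68
Rotisserie chicken £12.05: hot prepared food → 5.75% → £0.69
Tax on hot prepared food = £0.68 + £0.69 = £1.37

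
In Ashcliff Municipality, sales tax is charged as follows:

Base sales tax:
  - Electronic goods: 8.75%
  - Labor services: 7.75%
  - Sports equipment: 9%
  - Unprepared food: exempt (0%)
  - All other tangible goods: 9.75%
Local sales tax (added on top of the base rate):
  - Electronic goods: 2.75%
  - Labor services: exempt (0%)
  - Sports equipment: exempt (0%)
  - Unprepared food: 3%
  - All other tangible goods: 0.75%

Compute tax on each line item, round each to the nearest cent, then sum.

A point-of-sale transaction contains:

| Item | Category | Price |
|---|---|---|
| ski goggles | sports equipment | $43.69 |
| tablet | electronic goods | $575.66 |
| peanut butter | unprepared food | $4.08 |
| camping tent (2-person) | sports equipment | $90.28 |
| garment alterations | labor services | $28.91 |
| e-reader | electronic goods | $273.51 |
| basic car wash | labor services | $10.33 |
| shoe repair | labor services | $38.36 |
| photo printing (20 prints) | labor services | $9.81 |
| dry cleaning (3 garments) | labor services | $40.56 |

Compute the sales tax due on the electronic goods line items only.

$97.65

Tablet $575.66: electronic goods → 8.75% + 2.75% local = 11.5% → $66.20
E-reader $273.51: electronic goods → 8.75% + 2.75% local = 11.5% → $31.45
Tax on electronic goods = $66.20 + $31.45 = $97.65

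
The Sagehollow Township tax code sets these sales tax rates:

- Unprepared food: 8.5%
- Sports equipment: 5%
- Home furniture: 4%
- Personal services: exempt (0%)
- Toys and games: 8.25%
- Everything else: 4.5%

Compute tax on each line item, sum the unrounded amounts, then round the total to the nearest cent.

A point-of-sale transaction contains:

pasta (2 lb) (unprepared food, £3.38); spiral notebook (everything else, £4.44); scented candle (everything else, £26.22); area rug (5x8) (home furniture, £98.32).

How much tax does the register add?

£5.60

Pasta (2 lb) £3.38: unprepared food → 8.5% → £0.2873
Spiral notebook £4.44: everything else → 4.5% → £0.1998
Scented candle £26.22: everything else → 4.5% → £1.1799
Area rug (5x8) £98.32: home furniture → 4% → £3.9328
Unrounded tax sum = £5.5998 → £5.60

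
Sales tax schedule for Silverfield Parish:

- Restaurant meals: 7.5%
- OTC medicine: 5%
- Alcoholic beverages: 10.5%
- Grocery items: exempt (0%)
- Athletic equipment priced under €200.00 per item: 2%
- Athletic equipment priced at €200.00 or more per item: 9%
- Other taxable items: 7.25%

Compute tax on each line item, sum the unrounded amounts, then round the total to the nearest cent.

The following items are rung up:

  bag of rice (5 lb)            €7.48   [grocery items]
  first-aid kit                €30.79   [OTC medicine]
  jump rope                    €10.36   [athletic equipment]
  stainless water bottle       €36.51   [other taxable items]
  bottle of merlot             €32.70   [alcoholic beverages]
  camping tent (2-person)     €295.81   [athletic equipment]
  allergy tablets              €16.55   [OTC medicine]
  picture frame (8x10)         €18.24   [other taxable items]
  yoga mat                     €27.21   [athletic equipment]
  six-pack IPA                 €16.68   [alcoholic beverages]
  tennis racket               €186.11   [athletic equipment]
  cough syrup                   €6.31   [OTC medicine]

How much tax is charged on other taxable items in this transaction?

€3.97

Stainless water bottle €36.51: other taxable items → 7.25% → €2.646975
Picture frame (8x10) €18.24: other taxable items → 7.25% → €1.3224
Tax on other taxable items: unrounded sum = €3.969375 → €3.97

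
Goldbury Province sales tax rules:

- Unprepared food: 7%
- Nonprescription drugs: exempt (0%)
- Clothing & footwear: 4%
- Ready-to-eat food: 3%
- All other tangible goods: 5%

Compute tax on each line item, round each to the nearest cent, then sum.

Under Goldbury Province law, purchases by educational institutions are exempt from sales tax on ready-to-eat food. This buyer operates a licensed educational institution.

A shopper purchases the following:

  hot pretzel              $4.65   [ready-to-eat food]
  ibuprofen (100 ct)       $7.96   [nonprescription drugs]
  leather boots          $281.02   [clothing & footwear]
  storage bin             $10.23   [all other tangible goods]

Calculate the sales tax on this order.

Hot pretzel $4.65: ready-to-eat food, buyer-exempt → 0% → $0.00
Ibuprofen (100 ct) $7.96: nonprescription drugs → 0% → $0.00
Leather boots $281.02: clothing & footwear → 4% → $11.24
Storage bin $10.23: all other tangible goods → 5% → $0.51
Total tax = $11.24 + $0.51 = $11.75

$11.75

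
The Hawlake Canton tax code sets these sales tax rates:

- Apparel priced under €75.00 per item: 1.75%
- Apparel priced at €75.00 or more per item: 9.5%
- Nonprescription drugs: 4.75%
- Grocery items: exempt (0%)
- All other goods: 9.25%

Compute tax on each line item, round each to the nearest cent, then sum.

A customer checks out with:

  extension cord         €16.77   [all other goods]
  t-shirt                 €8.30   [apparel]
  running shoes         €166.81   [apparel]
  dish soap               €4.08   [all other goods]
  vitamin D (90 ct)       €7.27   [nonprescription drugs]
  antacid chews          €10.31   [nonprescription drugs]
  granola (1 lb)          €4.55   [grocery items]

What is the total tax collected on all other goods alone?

Extension cord €16.77: all other goods → 9.25% → €1.55
Dish soap €4.08: all other goods → 9.25% → €0.38
Tax on all other goods = €1.55 + €0.38 = €1.93

€1.93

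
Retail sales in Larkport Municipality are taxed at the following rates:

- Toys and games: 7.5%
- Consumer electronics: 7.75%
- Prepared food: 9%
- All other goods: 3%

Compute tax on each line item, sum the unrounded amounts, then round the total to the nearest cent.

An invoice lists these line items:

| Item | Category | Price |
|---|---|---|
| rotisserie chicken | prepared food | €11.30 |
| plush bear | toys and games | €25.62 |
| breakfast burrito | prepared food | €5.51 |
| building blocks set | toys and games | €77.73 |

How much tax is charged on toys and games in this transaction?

Plush bear €25.62: toys and games → 7.5% → €1.9215
Building blocks set €77.73: toys and games → 7.5% → €5.82975
Tax on toys and games: unrounded sum = €7.75125 → €7.75

€7.75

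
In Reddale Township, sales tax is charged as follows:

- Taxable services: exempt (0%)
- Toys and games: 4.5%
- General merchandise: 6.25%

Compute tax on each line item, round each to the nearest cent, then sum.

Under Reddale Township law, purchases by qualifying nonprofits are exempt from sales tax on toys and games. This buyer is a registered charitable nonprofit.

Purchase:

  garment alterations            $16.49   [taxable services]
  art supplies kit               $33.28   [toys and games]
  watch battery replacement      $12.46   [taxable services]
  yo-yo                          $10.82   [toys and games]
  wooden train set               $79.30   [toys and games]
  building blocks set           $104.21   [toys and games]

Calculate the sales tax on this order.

$0.00

Garment alterations $16.49: taxable services → 0% → $0.00
Art supplies kit $33.28: toys and games, buyer-exempt → 0% → $0.00
Watch battery replacement $12.46: taxable services → 0% → $0.00
Yo-yo $10.82: toys and games, buyer-exempt → 0% → $0.00
Wooden train set $79.30: toys and games, buyer-exempt → 0% → $0.00
Building blocks set $104.21: toys and games, buyer-exempt → 0% → $0.00
Total tax = $0.00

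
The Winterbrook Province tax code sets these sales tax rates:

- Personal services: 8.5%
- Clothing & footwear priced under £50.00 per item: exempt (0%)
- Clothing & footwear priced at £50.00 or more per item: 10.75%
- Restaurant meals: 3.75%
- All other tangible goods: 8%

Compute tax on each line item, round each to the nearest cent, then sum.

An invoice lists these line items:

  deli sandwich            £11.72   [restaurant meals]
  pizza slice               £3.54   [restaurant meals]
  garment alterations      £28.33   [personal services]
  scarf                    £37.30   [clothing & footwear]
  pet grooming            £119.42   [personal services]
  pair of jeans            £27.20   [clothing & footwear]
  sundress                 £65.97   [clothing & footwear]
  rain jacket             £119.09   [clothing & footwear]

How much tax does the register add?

Deli sandwich £11.72: restaurant meals → 3.75% → £0.44
Pizza slice £3.54: restaurant meals → 3.75% → £0.13
Garment alterations £28.33: personal services → 8.5% → £2.41
Scarf £37.30: clothing & footwear, under £50.00 → 0% → £0.00
Pet grooming £119.42: personal services → 8.5% → £10.15
Pair of jeans £27.20: clothing & footwear, under £50.00 → 0% → £0.00
Sundress £65.97: clothing & footwear, £50.00 or more → 10.75% → £7.09
Rain jacket £119.09: clothing & footwear, £50.00 or more → 10.75% → £12.80
Total tax = £0.44 + £0.13 + £2.41 + £10.15 + £7.09 + £12.80 = £33.02

£33.02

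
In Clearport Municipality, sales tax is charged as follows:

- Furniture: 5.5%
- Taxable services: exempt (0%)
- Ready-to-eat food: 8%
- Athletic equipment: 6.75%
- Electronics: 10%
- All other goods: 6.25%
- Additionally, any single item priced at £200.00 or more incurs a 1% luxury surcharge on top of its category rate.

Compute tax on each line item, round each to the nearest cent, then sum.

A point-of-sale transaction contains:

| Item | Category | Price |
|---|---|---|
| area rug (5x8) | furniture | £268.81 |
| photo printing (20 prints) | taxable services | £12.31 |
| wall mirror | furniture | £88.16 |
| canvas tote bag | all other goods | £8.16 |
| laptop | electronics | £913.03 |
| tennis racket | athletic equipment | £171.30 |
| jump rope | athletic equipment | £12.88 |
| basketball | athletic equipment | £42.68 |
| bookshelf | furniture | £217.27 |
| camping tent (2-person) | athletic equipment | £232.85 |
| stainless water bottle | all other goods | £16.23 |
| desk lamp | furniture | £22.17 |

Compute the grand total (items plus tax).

£2178.82

Area rug (5x8) £268.81: furniture → 5.5% + 1% surcharge = 6.5% → £17.47
Photo printing (20 prints) £12.31: taxable services → 0% → £0.00
Wall mirror £88.16: furniture → 5.5% → £4.85
Canvas tote bag £8.16: all other goods → 6.25% → £0.51
Laptop £913.03: electronics → 10% + 1% surcharge = 11% → £100.43
Tennis racket £171.30: athletic equipment → 6.75% → £11.56
Jump rope £12.88: athletic equipment → 6.75% → £0.87
Basketball £42.68: athletic equipment → 6.75% → £2.88
Bookshelf £217.27: furniture → 5.5% + 1% surcharge = 6.5% → £14.12
Camping tent (2-person) £232.85: athletic equipment → 6.75% + 1% surcharge = 7.75% → £18.05
Stainless water bottle £16.23: all other goods → 6.25% → £1.01
Desk lamp £22.17: furniture → 5.5% → £1.22
Subtotal = £2005.85; tax = £172.97; total due = £2178.82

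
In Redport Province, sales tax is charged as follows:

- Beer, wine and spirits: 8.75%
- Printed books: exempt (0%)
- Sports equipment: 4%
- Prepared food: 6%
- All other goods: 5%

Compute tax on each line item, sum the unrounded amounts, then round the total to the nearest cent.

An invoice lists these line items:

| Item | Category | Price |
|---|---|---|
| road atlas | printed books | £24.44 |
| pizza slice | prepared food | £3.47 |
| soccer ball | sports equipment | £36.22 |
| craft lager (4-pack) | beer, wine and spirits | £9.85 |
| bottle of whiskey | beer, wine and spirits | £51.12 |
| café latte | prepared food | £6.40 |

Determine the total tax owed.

Road atlas £24.44: printed books → 0% → £0.00
Pizza slice £3.47: prepared food → 6% → £0.2082
Soccer ball £36.22: sports equipment → 4% → £1.4488
Craft lager (4-pack) £9.85: beer, wine and spirits → 8.75% → £0.861875
Bottle of whiskey £51.12: beer, wine and spirits → 8.75% → £4.473
Café latte £6.40: prepared food → 6% → £0.384
Unrounded tax sum = £7.375875 → £7.38

£7.38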